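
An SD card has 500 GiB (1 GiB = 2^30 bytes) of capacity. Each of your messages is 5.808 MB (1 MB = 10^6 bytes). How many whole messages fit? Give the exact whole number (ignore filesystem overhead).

92,436

Capacity: 500 GiB = 536,870,912,000 bytes
Per item: 5.808 MB = 5,808,000 bytes
⌊536,870,912,000 / 5,808,000⌋ = 92,436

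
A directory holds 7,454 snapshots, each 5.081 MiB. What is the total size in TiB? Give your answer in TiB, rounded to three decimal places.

0.036 TiB

Total = 7,454 × 5.081 MiB = 37873.774 MiB
= 37873.774 × 1,048,576 bytes = 39,713,530,445.824 bytes
1 TiB = 1,099,511,627,776 bytes
39,713,530,445.824 / 1,099,511,627,776 = 0.036 TiB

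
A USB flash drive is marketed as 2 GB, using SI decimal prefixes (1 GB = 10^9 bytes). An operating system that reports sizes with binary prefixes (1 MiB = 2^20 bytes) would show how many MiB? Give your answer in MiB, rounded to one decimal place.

1,907.3 MiB

2 GB × 1,000,000,000 bytes/GB = 2,000,000,000 bytes
1 MiB = 1,048,576 bytes
2,000,000,000 / 1,048,576 = 1,907.3 MiB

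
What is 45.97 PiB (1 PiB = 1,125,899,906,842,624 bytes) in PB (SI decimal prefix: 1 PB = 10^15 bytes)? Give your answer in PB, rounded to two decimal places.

51.76 PB

45.97 PiB × 1,125,899,906,842,624 bytes/PiB = 51,757,618,717,555,425.28 bytes
1 PB = 10^15 bytes = 1,000,000,000,000,000 bytes
51,757,618,717,555,425.28 / 1,000,000,000,000,000 = 51.76 PB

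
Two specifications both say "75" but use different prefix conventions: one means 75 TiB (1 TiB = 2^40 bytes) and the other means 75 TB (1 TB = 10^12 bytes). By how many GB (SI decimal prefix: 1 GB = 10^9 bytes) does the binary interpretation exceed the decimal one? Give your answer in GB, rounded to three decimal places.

75 TiB = 75 × 1,099,511,627,776 = 82,463,372,083,200 bytes
75 TB = 75 × 1,000,000,000,000 = 75,000,000,000,000 bytes
difference = 7,463,372,083,200 bytes
7,463,372,083,200 / 1,000,000,000 = 7,463.372 GB

7,463.372 GB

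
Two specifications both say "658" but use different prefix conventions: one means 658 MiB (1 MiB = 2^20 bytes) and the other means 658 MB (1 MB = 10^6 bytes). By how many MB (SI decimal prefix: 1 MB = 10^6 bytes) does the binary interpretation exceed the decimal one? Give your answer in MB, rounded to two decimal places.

31.96 MB

658 MiB = 658 × 1,048,576 = 689,963,008 bytes
658 MB = 658 × 1,000,000 = 658,000,000 bytes
difference = 31,963,008 bytes
31,963,008 / 1,000,000 = 31.96 MB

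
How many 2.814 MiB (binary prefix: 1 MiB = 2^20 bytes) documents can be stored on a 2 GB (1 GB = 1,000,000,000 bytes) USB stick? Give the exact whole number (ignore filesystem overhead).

677

Capacity: 2 GB = 2,000,000,000 bytes
Per item: 2.814 MiB = 2,950,692.864 bytes
⌊2,000,000,000 / 2,950,692.864⌋ = 677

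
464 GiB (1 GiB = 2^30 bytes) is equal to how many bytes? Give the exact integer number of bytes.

498,216,206,336 bytes

464 × 1,073,741,824 = 498,216,206,336 bytes  (1 GiB = 2^30 bytes)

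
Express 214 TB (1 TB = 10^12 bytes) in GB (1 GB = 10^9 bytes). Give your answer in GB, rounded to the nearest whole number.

214 TB = 214 × 10^12 bytes = 214,000,000,000,000 bytes
1 GB = 10^9 bytes = 1,000,000,000 bytes
214,000,000,000,000 / 1,000,000,000 = 214,000 GB

214,000 GB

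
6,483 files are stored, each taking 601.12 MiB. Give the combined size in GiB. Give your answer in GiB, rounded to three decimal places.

3,805.724 GiB

Total = 6,483 × 601.12 MiB = 3897060.96 MiB
= 3897060.96 × 1,048,576 bytes = 4,086,364,593,192.96 bytes
1 GiB = 1,073,741,824 bytes
4,086,364,593,192.96 / 1,073,741,824 = 3,805.724 GiB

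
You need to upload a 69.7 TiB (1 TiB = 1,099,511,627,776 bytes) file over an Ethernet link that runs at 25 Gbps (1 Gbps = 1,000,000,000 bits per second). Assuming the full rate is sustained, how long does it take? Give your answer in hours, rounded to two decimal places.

6.81 hours

69.7 TiB = 76,635,960,455,987.2 bytes = 613,087,683,647,897.6 bits
25 Gbps = 25,000,000,000 bits/s
time = 613,087,683,647,897.6 / 25,000,000,000 = 24,523.5073 s
24,523.5073 s / 3600 = 6.81 hours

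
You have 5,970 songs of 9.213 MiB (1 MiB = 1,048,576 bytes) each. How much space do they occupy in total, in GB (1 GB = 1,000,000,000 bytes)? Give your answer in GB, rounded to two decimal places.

57.67 GB

Total = 5,970 × 9.213 MiB = 55001.61 MiB
= 55001.61 × 1,048,576 bytes = 57,673,368,207.36 bytes
1 GB = 1,000,000,000 bytes
57,673,368,207.36 / 1,000,000,000 = 57.67 GB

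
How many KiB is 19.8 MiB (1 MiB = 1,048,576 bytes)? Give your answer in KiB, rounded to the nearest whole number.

20,275 KiB

19.8 MiB = 19.8 × 2^20 bytes = 20,761,804.8 bytes
1 KiB = 1,024 bytes
20,761,804.8 / 1,024 = 20,275 KiB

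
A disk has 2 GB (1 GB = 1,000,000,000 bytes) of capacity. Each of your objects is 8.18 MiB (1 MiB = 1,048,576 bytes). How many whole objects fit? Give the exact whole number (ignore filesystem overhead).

Capacity: 2 GB = 2,000,000,000 bytes
Per item: 8.18 MiB = 8,577,351.68 bytes
⌊2,000,000,000 / 8,577,351.68⌋ = 233

233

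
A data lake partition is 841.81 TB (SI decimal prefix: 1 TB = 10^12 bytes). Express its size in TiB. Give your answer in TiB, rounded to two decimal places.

841.81 TB = 841.81 × 10^12 bytes = 841,810,000,000,000 bytes
1 TiB = 1,099,511,627,776 bytes
841,810,000,000,000 / 1,099,511,627,776 = 765.62 TiB

765.62 TiB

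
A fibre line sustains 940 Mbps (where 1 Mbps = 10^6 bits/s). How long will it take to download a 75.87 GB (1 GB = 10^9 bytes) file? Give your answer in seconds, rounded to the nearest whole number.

646 seconds

75.87 GB = 75,870,000,000 bytes = 606,960,000,000 bits
940 Mbps = 940,000,000 bits/s
time = 606,960,000,000 / 940,000,000 = 646 s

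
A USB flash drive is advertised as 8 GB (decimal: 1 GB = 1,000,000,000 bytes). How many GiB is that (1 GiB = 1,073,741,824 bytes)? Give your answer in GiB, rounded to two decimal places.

8 GB × 1,000,000,000 bytes/GB = 8,000,000,000 bytes
1 GiB = 1,073,741,824 bytes
8,000,000,000 / 1,073,741,824 = 7.45 GiB

7.45 GiB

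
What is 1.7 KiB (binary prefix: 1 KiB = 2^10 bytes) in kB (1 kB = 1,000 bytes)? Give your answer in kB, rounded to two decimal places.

1.74 kB

1.7 KiB = 1.7 × 2^10 bytes = 1,740.8 bytes
1 kB = 1,000 bytes
1,740.8 / 1,000 = 1.74 kB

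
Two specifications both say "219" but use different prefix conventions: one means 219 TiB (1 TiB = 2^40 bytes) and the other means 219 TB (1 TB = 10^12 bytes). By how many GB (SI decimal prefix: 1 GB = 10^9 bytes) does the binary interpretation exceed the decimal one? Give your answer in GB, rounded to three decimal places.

219 TiB = 219 × 1,099,511,627,776 = 240,793,046,482,944 bytes
219 TB = 219 × 1,000,000,000,000 = 219,000,000,000,000 bytes
difference = 21,793,046,482,944 bytes
21,793,046,482,944 / 1,000,000,000 = 21,793.046 GB

21,793.046 GB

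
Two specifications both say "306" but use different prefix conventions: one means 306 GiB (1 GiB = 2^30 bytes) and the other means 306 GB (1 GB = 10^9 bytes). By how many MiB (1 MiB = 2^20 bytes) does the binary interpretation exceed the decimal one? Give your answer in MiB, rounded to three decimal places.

306 GiB = 306 × 1,073,741,824 = 328,564,998,144 bytes
306 GB = 306 × 1,000,000,000 = 306,000,000,000 bytes
difference = 22,564,998,144 bytes
22,564,998,144 / 1,048,576 = 21,519.659 MiB

21,519.659 MiB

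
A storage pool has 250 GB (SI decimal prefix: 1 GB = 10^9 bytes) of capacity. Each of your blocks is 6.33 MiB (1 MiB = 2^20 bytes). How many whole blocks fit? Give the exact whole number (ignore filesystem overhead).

Capacity: 250 GB = 250,000,000,000 bytes
Per item: 6.33 MiB = 6,637,486.08 bytes
⌊250,000,000,000 / 6,637,486.08⌋ = 37,664

37,664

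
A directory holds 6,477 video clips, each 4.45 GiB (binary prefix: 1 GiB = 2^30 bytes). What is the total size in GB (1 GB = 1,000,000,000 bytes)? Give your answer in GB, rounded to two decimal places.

30,948.08 GB

Total = 6,477 × 4.45 GiB = 28822.65 GiB
= 28822.65 × 1,073,741,824 bytes = 30,948,084,783,513.6 bytes
1 GB = 1,000,000,000 bytes
30,948,084,783,513.6 / 1,000,000,000 = 30,948.08 GB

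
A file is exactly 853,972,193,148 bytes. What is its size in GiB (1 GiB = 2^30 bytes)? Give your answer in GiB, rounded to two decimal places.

795.32 GiB

853,972,193,148 bytes given.
1 GiB = 1,073,741,824 bytes
853,972,193,148 / 1,073,741,824 = 795.32 GiB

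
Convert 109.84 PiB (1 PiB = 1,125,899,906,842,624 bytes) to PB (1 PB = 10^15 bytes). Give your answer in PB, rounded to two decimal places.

123.67 PB

109.84 PiB = 109.84 × 2^50 bytes = 123,668,845,767,593,820.16 bytes
1 PB = 10^15 bytes = 1,000,000,000,000,000 bytes
123,668,845,767,593,820.16 / 1,000,000,000,000,000 = 123.67 PB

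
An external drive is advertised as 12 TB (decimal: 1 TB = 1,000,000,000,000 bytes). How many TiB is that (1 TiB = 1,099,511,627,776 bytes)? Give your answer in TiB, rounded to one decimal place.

12 TB = 12 × 10^12 bytes = 12,000,000,000,000 bytes
1 TiB = 1,099,511,627,776 bytes
12,000,000,000,000 / 1,099,511,627,776 = 10.9 TiB

10.9 TiB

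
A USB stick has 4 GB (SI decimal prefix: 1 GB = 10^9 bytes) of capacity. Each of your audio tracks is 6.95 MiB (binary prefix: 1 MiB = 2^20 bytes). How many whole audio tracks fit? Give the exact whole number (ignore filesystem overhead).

548

Capacity: 4 GB = 4,000,000,000 bytes
Per item: 6.95 MiB = 7,287,603.2 bytes
⌊4,000,000,000 / 7,287,603.2⌋ = 548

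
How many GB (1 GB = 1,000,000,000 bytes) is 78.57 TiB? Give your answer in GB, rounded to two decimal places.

86,388.63 GB

78.57 TiB × 1,099,511,627,776 bytes/TiB = 86,388,628,594,360.32 bytes
1 GB = 1,000,000,000 bytes
86,388,628,594,360.32 / 1,000,000,000 = 86,388.63 GB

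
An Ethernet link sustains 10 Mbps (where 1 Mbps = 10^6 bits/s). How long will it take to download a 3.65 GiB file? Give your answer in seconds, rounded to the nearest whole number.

3.65 GiB = 3,919,157,657.6 bytes = 31,353,261,260.8 bits
10 Mbps = 10,000,000 bits/s
time = 31,353,261,260.8 / 10,000,000 = 3,135 s

3,135 seconds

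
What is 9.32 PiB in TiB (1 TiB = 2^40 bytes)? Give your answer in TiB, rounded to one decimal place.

9.32 PiB = 9.32 × 2^50 bytes = 10,493,387,131,773,255.68 bytes
1 TiB = 1,099,511,627,776 bytes
10,493,387,131,773,255.68 / 1,099,511,627,776 = 9,543.7 TiB

9,543.7 TiB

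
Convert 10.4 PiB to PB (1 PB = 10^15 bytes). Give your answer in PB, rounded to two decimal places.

10.4 PiB = 10.4 × 2^50 bytes = 11,709,359,031,163,289.6 bytes
1 PB = 1,000,000,000,000,000 bytes
11,709,359,031,163,289.6 / 1,000,000,000,000,000 = 11.71 PB

11.71 PB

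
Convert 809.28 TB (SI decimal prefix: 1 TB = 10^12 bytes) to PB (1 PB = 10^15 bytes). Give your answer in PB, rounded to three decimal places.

809.28 TB = 809.28 × 10^12 bytes = 809,280,000,000,000 bytes
1 PB = 1,000,000,000,000,000 bytes
809,280,000,000,000 / 1,000,000,000,000,000 = 0.809 PB

0.809 PB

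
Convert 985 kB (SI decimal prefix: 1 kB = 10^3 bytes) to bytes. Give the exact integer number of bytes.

985,000 bytes

985 × 1,000 = 985,000 bytes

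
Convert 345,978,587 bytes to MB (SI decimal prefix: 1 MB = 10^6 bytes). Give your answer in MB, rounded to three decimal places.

345.979 MB

345,978,587 bytes given.
1 MB = 1,000,000 bytes
345,978,587 / 1,000,000 = 345.979 MB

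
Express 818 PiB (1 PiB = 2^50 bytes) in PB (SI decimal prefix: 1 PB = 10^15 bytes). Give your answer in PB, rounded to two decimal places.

818 PiB = 818 × 2^50 bytes = 920,986,123,797,266,432 bytes
1 PB = 1,000,000,000,000,000 bytes
920,986,123,797,266,432 / 1,000,000,000,000,000 = 920.99 PB

920.99 PB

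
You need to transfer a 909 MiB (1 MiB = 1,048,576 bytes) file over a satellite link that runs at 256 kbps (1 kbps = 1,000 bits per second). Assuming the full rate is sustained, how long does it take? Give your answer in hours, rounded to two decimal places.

909 MiB = 953,155,584 bytes = 7,625,244,672 bits
256 kbps = 256,000 bits/s
time = 7,625,244,672 / 256,000 = 29,786.1120 s
29,786.1120 s / 3600 = 8.27 hours

8.27 hours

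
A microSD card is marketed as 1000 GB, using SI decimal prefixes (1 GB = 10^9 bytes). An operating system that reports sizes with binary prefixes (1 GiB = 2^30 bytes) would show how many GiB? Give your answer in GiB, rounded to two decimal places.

1000 GB = 1000 × 10^9 bytes = 1,000,000,000,000 bytes
1 GiB = 2^30 bytes = 1,073,741,824 bytes
1,000,000,000,000 / 1,073,741,824 = 931.32 GiB

931.32 GiB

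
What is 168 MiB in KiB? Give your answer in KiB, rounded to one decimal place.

172,032.0 KiB

168 MiB × 1,048,576 bytes/MiB = 176,160,768 bytes
1 KiB = 1,024 bytes
176,160,768 / 1,024 = 172,032.0 KiB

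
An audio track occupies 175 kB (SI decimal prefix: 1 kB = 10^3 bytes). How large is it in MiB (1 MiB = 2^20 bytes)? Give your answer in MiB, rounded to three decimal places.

0.167 MiB

175 kB × 1,000 bytes/kB = 175,000 bytes
1 MiB = 1,048,576 bytes
175,000 / 1,048,576 = 0.167 MiB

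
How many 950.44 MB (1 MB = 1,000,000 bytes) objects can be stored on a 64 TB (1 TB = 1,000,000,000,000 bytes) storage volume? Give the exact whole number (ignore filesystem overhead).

Capacity: 64 TB = 64,000,000,000,000 bytes
Per item: 950.44 MB = 950,440,000 bytes
⌊64,000,000,000,000 / 950,440,000⌋ = 67,337

67,337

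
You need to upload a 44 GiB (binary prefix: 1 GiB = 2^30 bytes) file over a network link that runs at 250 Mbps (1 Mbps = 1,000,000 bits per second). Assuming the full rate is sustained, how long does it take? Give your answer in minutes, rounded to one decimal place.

44 GiB = 47,244,640,256 bytes = 377,957,122,048 bits
250 Mbps = 250,000,000 bits/s
time = 377,957,122,048 / 250,000,000 = 1,511.83 s
1,511.83 s / 60 = 25.2 minutes

25.2 minutes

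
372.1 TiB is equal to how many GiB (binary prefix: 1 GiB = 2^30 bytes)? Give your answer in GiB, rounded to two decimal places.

381,030.40 GiB

372.1 TiB × 1,099,511,627,776 bytes/TiB = 409,128,276,695,449.6 bytes
1 GiB = 2^30 bytes = 1,073,741,824 bytes
409,128,276,695,449.6 / 1,073,741,824 = 381,030.40 GiB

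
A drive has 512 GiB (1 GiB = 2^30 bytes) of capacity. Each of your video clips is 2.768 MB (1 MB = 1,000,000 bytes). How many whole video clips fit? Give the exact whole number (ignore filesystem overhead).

Capacity: 512 GiB = 549,755,813,888 bytes
Per item: 2.768 MB = 2,768,000 bytes
⌊549,755,813,888 / 2,768,000⌋ = 198,611

198,611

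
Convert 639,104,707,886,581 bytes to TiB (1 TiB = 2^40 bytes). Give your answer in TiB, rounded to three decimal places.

639,104,707,886,581 bytes given.
1 TiB = 2^40 bytes = 1,099,511,627,776 bytes
639,104,707,886,581 / 1,099,511,627,776 = 581.262 TiB

581.262 TiB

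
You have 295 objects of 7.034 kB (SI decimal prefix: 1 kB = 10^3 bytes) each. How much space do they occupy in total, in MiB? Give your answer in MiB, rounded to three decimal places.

Total = 295 × 7.034 kB = 2075.03 kB
= 2075.03 × 1,000 bytes = 2,075,030 bytes
1 MiB = 1,048,576 bytes
2,075,030 / 1,048,576 = 1.979 MiB

1.979 MiB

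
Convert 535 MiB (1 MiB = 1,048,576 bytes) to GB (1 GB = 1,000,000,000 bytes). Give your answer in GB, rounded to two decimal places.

0.56 GB

535 MiB = 535 × 2^20 bytes = 560,988,160 bytes
1 GB = 10^9 bytes = 1,000,000,000 bytes
560,988,160 / 1,000,000,000 = 0.56 GB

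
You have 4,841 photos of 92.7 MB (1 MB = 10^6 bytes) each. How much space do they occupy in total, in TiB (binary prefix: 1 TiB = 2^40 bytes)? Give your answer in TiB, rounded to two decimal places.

0.41 TiB

Total = 4,841 × 92.7 MB = 448760.7 MB
= 448760.7 × 1,000,000 bytes = 448,760,700,000 bytes
1 TiB = 1,099,511,627,776 bytes
448,760,700,000 / 1,099,511,627,776 = 0.41 TiB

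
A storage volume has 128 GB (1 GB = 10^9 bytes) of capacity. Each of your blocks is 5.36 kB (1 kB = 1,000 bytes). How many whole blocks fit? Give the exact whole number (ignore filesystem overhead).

23,880,597

Capacity: 128 GB = 128,000,000,000 bytes
Per item: 5.36 kB = 5,360 bytes
⌊128,000,000,000 / 5,360⌋ = 23,880,597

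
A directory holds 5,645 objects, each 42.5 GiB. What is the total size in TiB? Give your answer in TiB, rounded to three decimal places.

Total = 5,645 × 42.5 GiB = 239912.5 GiB
= 239912.5 × 1,073,741,824 bytes = 257,604,085,350,400 bytes
1 TiB = 1,099,511,627,776 bytes
257,604,085,350,400 / 1,099,511,627,776 = 234.290 TiB

234.290 TiB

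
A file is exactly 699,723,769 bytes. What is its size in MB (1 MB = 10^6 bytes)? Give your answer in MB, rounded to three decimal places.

699.724 MB

699,723,769 bytes given.
1 MB = 10^6 bytes = 1,000,000 bytes
699,723,769 / 1,000,000 = 699.724 MB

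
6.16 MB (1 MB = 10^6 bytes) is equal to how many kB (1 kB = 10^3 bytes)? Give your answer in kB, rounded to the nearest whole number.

6.16 MB = 6.16 × 10^6 bytes = 6,160,000 bytes
1 kB = 10^3 bytes = 1,000 bytes
6,160,000 / 1,000 = 6,160 kB

6,160 kB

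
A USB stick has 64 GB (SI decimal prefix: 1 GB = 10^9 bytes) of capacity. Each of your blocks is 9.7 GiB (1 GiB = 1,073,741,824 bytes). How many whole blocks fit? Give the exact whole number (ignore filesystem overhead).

Capacity: 64 GB = 64,000,000,000 bytes
Per item: 9.7 GiB = 10,415,295,692.8 bytes
⌊64,000,000,000 / 10,415,295,692.8⌋ = 6

6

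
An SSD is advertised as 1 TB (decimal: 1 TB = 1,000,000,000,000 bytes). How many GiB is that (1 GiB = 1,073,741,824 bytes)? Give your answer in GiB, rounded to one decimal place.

1 TB = 1 × 10^12 bytes = 1,000,000,000,000 bytes
1 GiB = 1,073,741,824 bytes
1,000,000,000,000 / 1,073,741,824 = 931.3 GiB

931.3 GiB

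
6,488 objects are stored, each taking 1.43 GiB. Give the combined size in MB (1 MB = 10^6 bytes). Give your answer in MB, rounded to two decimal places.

9,962,004.84 MB

Total = 6,488 × 1.43 GiB = 9277.84 GiB
= 9277.84 × 1,073,741,824 bytes = 9,962,004,844,380.16 bytes
1 MB = 1,000,000 bytes
9,962,004,844,380.16 / 1,000,000 = 9,962,004.84 MB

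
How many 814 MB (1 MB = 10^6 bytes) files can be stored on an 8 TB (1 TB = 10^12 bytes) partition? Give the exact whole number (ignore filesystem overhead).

9,828

Capacity: 8 TB = 8,000,000,000,000 bytes
Per item: 814 MB = 814,000,000 bytes
⌊8,000,000,000,000 / 814,000,000⌋ = 9,828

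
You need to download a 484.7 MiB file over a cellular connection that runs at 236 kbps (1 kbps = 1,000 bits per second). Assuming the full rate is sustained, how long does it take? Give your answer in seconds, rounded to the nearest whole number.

17,229 seconds

484.7 MiB = 508,244,787.2 bytes = 4,065,958,297.6 bits
236 kbps = 236,000 bits/s
time = 4,065,958,297.6 / 236,000 = 17,229 s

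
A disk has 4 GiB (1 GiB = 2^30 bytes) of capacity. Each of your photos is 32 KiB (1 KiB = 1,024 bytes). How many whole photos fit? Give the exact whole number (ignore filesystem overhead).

Capacity: 4 GiB = 4,294,967,296 bytes
Per item: 32 KiB = 32,768 bytes
⌊4,294,967,296 / 32,768⌋ = 131,072

131,072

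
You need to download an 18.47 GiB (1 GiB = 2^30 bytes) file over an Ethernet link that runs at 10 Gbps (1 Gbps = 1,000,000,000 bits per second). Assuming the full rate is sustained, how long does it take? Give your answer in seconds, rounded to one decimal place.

15.9 seconds

18.47 GiB = 19,832,011,489.28 bytes = 158,656,091,914.24 bits
10 Gbps = 10,000,000,000 bits/s
time = 158,656,091,914.24 / 10,000,000,000 = 15.9 s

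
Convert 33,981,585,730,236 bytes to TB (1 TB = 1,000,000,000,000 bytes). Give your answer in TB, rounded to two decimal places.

33.98 TB

33,981,585,730,236 bytes given.
1 TB = 1,000,000,000,000 bytes
33,981,585,730,236 / 1,000,000,000,000 = 33.98 TB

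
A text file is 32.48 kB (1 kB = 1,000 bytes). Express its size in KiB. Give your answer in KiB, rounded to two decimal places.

32.48 kB = 32.48 × 10^3 bytes = 32,480 bytes
1 KiB = 1,024 bytes
32,480 / 1,024 = 31.72 KiB

31.72 KiB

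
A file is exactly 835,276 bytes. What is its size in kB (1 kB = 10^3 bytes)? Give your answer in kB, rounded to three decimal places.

835,276 bytes given.
1 kB = 10^3 bytes = 1,000 bytes
835,276 / 1,000 = 835.276 kB

835.276 kB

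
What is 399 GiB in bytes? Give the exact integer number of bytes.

428,422,987,776 bytes

399 × 1,073,741,824 = 428,422,987,776 bytes  (1 GiB = 2^30 bytes)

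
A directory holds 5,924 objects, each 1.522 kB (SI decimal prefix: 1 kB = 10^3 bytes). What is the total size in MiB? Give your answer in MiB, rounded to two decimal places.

8.60 MiB

Total = 5,924 × 1.522 kB = 9016.328 kB
= 9016.328 × 1,000 bytes = 9,016,328 bytes
1 MiB = 1,048,576 bytes
9,016,328 / 1,048,576 = 8.60 MiB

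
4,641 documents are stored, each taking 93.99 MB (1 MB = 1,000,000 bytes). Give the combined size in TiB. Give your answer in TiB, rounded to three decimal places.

Total = 4,641 × 93.99 MB = 436207.59 MB
= 436207.59 × 1,000,000 bytes = 436,207,590,000 bytes
1 TiB = 1,099,511,627,776 bytes
436,207,590,000 / 1,099,511,627,776 = 0.397 TiB

0.397 TiB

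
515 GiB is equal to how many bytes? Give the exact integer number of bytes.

515 × 1,073,741,824 = 552,977,039,360 bytes

552,977,039,360 bytes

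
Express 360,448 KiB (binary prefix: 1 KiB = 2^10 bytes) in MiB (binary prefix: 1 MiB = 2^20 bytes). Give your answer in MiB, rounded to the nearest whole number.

352 MiB

360,448 KiB = 360,448 × 2^10 bytes = 369,098,752 bytes
1 MiB = 2^20 bytes = 1,048,576 bytes
369,098,752 / 1,048,576 = 352 MiB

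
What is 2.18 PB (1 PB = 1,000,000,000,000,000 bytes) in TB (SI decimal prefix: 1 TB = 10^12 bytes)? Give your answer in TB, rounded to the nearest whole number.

2,180 TB

2.18 PB = 2.18 × 10^15 bytes = 2,180,000,000,000,000 bytes
1 TB = 1,000,000,000,000 bytes
2,180,000,000,000,000 / 1,000,000,000,000 = 2,180 TB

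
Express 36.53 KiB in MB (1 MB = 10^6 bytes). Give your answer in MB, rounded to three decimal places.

0.037 MB

36.53 KiB × 1,024 bytes/KiB = 37,406.72 bytes
1 MB = 1,000,000 bytes
37,406.72 / 1,000,000 = 0.037 MB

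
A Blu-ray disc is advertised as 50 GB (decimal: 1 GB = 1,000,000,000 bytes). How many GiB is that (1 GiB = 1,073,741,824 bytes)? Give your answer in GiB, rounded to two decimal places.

50 GB = 50 × 10^9 bytes = 50,000,000,000 bytes
1 GiB = 1,073,741,824 bytes
50,000,000,000 / 1,073,741,824 = 46.57 GiB

46.57 GiB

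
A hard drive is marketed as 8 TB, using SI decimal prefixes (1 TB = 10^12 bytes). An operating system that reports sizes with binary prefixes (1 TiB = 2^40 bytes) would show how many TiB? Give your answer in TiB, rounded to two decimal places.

7.28 TiB

8 TB = 8 × 10^12 bytes = 8,000,000,000,000 bytes
1 TiB = 2^40 bytes = 1,099,511,627,776 bytes
8,000,000,000,000 / 1,099,511,627,776 = 7.28 TiB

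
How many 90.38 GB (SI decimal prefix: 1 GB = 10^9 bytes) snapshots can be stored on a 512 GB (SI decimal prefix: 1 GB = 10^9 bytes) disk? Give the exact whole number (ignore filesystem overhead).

5

Capacity: 512 GB = 512,000,000,000 bytes
Per item: 90.38 GB = 90,380,000,000 bytes
⌊512,000,000,000 / 90,380,000,000⌋ = 5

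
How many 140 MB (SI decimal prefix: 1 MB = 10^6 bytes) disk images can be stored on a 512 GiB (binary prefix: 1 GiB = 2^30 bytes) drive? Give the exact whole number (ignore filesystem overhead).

Capacity: 512 GiB = 549,755,813,888 bytes
Per item: 140 MB = 140,000,000 bytes
⌊549,755,813,888 / 140,000,000⌋ = 3,926

3,926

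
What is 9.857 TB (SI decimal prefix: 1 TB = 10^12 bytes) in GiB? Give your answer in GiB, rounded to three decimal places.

9.857 TB = 9.857 × 10^12 bytes = 9,857,000,000,000 bytes
1 GiB = 1,073,741,824 bytes
9,857,000,000,000 / 1,073,741,824 = 9,180.047 GiB

9,180.047 GiB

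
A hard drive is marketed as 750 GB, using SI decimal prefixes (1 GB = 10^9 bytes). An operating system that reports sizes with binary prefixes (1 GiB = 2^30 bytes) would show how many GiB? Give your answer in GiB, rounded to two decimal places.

698.49 GiB

750 GB = 750 × 10^9 bytes = 750,000,000,000 bytes
1 GiB = 1,073,741,824 bytes
750,000,000,000 / 1,073,741,824 = 698.49 GiB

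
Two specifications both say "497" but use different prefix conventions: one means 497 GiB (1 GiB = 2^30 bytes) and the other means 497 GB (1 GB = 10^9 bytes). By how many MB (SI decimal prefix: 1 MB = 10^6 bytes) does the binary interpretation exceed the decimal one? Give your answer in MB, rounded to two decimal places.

497 GiB = 497 × 1,073,741,824 = 533,649,686,528 bytes
497 GB = 497 × 1,000,000,000 = 497,000,000,000 bytes
difference = 36,649,686,528 bytes
36,649,686,528 / 1,000,000 = 36,649.69 MB

36,649.69 MB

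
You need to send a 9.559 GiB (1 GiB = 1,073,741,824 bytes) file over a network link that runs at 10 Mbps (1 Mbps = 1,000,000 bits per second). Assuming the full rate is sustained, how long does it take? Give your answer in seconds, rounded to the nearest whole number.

9.559 GiB = 10,263,898,095.616 bytes = 82,111,184,764.928 bits
10 Mbps = 10,000,000 bits/s
time = 82,111,184,764.928 / 10,000,000 = 8,211 s

8,211 seconds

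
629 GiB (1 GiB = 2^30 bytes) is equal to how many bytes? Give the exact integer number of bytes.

675,383,607,296 bytes

629 × 1,073,741,824 = 675,383,607,296 bytes  (1 GiB = 2^30 bytes)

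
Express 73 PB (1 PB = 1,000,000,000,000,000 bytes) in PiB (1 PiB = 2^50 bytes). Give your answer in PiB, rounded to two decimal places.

64.84 PiB

73 PB × 1,000,000,000,000,000 bytes/PB = 73,000,000,000,000,000 bytes
1 PiB = 2^50 bytes = 1,125,899,906,842,624 bytes
73,000,000,000,000,000 / 1,125,899,906,842,624 = 64.84 PiB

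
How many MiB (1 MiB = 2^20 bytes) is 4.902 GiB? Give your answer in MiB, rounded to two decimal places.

5,019.65 MiB

4.902 GiB = 4.902 × 2^30 bytes = 5,263,482,421.248 bytes
1 MiB = 1,048,576 bytes
5,263,482,421.248 / 1,048,576 = 5,019.65 MiB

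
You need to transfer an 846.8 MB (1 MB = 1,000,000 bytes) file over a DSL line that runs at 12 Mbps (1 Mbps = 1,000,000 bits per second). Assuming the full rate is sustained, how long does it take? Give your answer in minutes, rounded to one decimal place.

846.8 MB = 846,800,000 bytes = 6,774,400,000 bits
12 Mbps = 12,000,000 bits/s
time = 6,774,400,000 / 12,000,000 = 564.53 s
564.53 s / 60 = 9.4 minutes

9.4 minutes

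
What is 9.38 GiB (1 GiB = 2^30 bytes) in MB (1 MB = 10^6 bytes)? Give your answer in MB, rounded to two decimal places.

9.38 GiB = 9.38 × 2^30 bytes = 10,071,698,309.12 bytes
1 MB = 1,000,000 bytes
10,071,698,309.12 / 1,000,000 = 10,071.70 MB

10,071.70 MB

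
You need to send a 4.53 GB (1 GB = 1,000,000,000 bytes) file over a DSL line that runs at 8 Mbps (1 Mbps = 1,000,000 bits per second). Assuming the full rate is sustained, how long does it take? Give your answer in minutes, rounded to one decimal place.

75.5 minutes

4.53 GB = 4,530,000,000 bytes = 36,240,000,000 bits
8 Mbps = 8,000,000 bits/s
time = 36,240,000,000 / 8,000,000 = 4,530.00 s
4,530.00 s / 60 = 75.5 minutes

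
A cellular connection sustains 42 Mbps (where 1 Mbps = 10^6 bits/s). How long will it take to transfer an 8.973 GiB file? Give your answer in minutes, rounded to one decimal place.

8.973 GiB = 9,634,685,386.752 bytes = 77,077,483,094.016 bits
42 Mbps = 42,000,000 bits/s
time = 77,077,483,094.016 / 42,000,000 = 1,835.18 s
1,835.18 s / 60 = 30.6 minutes

30.6 minutes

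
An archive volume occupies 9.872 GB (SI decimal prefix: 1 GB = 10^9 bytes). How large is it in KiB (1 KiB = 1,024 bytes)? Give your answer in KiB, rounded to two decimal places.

9,640,625.00 KiB

9.872 GB = 9.872 × 10^9 bytes = 9,872,000,000 bytes
1 KiB = 2^10 bytes = 1,024 bytes
9,872,000,000 / 1,024 = 9,640,625.00 KiB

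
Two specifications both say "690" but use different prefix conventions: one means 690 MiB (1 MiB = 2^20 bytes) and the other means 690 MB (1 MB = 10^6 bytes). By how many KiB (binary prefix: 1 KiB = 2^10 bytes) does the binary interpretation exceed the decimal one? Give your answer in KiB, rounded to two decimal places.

690 MiB = 690 × 1,048,576 = 723,517,440 bytes
690 MB = 690 × 1,000,000 = 690,000,000 bytes
difference = 33,517,440 bytes
33,517,440 / 1,024 = 32,731.88 KiB

32,731.88 KiB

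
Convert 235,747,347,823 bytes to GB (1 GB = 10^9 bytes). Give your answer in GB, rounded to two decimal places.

235,747,347,823 bytes given.
1 GB = 1,000,000,000 bytes
235,747,347,823 / 1,000,000,000 = 235.75 GB

235.75 GB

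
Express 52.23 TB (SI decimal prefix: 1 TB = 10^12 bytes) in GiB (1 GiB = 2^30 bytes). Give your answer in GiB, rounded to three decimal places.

52.23 TB = 52.23 × 10^12 bytes = 52,230,000,000,000 bytes
1 GiB = 2^30 bytes = 1,073,741,824 bytes
52,230,000,000,000 / 1,073,741,824 = 48,642.978 GiB

48,642.978 GiB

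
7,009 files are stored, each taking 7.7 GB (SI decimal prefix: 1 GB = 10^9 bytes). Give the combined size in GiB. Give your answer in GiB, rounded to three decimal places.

Total = 7,009 × 7.7 GB = 53969.3 GB
= 53969.3 × 1,000,000,000 bytes = 53,969,300,000,000 bytes
1 GiB = 1,073,741,824 bytes
53,969,300,000,000 / 1,073,741,824 = 50,262.827 GiB

50,262.827 GiB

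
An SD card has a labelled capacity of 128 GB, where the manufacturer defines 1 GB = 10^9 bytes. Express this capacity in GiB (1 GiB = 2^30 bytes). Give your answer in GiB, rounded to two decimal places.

128 GB × 1,000,000,000 bytes/GB = 128,000,000,000 bytes
1 GiB = 1,073,741,824 bytes
128,000,000,000 / 1,073,741,824 = 119.21 GiB

119.21 GiB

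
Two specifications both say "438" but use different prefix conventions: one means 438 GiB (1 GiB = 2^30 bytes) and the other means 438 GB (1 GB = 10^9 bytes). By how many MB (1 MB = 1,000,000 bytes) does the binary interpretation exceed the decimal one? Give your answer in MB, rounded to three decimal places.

438 GiB = 438 × 1,073,741,824 = 470,298,918,912 bytes
438 GB = 438 × 1,000,000,000 = 438,000,000,000 bytes
difference = 32,298,918,912 bytes
32,298,918,912 / 1,000,000 = 32,298.919 MB

32,298.919 MB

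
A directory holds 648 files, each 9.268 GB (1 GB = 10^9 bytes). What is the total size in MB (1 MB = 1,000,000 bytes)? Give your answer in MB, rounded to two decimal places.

Total = 648 × 9.268 GB = 6005.664 GB
= 6005.664 × 1,000,000,000 bytes = 6,005,664,000,000 bytes
1 MB = 1,000,000 bytes
6,005,664,000,000 / 1,000,000 = 6,005,664.00 MB

6,005,664.00 MB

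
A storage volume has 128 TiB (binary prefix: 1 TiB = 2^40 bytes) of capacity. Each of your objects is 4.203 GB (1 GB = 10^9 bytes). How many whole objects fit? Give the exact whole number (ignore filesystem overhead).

33,485

Capacity: 128 TiB = 140,737,488,355,328 bytes
Per item: 4.203 GB = 4,203,000,000 bytes
⌊140,737,488,355,328 / 4,203,000,000⌋ = 33,485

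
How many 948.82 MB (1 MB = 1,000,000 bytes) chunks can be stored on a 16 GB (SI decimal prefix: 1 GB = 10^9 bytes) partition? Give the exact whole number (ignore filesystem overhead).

Capacity: 16 GB = 16,000,000,000 bytes
Per item: 948.82 MB = 948,820,000 bytes
⌊16,000,000,000 / 948,820,000⌋ = 16

16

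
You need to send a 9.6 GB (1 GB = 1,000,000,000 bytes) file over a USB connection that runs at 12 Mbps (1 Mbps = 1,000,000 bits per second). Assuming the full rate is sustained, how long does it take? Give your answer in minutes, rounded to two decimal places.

9.6 GB = 9,600,000,000 bytes = 76,800,000,000 bits
12 Mbps = 12,000,000 bits/s
time = 76,800,000,000 / 12,000,000 = 6,400.000 s
6,400.000 s / 60 = 106.67 minutes

106.67 minutes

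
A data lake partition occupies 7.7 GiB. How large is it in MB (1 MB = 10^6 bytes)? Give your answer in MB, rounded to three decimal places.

7.7 GiB = 7.7 × 2^30 bytes = 8,267,812,044.8 bytes
1 MB = 1,000,000 bytes
8,267,812,044.8 / 1,000,000 = 8,267.812 MB

8,267.812 MB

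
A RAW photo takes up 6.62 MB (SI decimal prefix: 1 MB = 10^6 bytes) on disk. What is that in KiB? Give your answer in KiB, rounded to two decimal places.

6,464.84 KiB

6.62 MB = 6.62 × 10^6 bytes = 6,620,000 bytes
1 KiB = 1,024 bytes
6,620,000 / 1,024 = 6,464.84 KiB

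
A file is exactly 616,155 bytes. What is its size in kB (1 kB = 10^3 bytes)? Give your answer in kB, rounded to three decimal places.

616,155 bytes given.
1 kB = 1,000 bytes
616,155 / 1,000 = 616.155 kB

616.155 kB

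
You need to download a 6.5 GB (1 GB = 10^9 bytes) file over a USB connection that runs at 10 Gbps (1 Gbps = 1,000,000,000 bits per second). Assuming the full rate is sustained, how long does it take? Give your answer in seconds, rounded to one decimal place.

6.5 GB = 6,500,000,000 bytes = 52,000,000,000 bits
10 Gbps = 10,000,000,000 bits/s
time = 52,000,000,000 / 10,000,000,000 = 5.2 s

5.2 seconds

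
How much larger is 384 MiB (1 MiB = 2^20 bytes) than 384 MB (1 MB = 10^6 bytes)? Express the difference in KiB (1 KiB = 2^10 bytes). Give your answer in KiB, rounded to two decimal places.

18,216.00 KiB

384 MiB = 384 × 1,048,576 = 402,653,184 bytes
384 MB = 384 × 1,000,000 = 384,000,000 bytes
difference = 18,653,184 bytes
18,653,184 / 1,024 = 18,216.00 KiB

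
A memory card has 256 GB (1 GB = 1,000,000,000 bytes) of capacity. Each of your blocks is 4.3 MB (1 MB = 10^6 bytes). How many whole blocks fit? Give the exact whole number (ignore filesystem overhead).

59,534

Capacity: 256 GB = 256,000,000,000 bytes
Per item: 4.3 MB = 4,300,000 bytes
⌊256,000,000,000 / 4,300,000⌋ = 59,534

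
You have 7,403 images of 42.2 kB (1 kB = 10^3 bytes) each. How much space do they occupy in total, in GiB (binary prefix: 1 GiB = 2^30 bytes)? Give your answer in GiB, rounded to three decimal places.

Total = 7,403 × 42.2 kB = 312406.6 kB
= 312406.6 × 1,000 bytes = 312,406,600 bytes
1 GiB = 1,073,741,824 bytes
312,406,600 / 1,073,741,824 = 0.291 GiB

0.291 GiB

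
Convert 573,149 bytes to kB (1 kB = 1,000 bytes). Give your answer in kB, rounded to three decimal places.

573,149 bytes given.
1 kB = 10^3 bytes = 1,000 bytes
573,149 / 1,000 = 573.149 kB

573.149 kB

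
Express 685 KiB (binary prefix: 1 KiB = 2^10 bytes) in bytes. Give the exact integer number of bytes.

701,440 bytes

685 × 1,024 = 701,440 bytes  (1 KiB = 2^10 bytes)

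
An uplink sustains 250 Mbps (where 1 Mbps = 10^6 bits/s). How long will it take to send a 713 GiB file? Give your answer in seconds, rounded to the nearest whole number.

713 GiB = 765,577,920,512 bytes = 6,124,623,364,096 bits
250 Mbps = 250,000,000 bits/s
time = 6,124,623,364,096 / 250,000,000 = 24,498 s

24,498 seconds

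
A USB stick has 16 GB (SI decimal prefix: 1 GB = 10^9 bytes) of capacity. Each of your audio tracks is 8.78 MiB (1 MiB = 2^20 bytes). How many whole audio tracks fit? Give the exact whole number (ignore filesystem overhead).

Capacity: 16 GB = 16,000,000,000 bytes
Per item: 8.78 MiB = 9,206,497.28 bytes
⌊16,000,000,000 / 9,206,497.28⌋ = 1,737

1,737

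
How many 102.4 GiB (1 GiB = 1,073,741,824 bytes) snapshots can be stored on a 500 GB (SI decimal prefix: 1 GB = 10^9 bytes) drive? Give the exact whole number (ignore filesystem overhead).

4

Capacity: 500 GB = 500,000,000,000 bytes
Per item: 102.4 GiB = 109,951,162,777.6 bytes
⌊500,000,000,000 / 109,951,162,777.6⌋ = 4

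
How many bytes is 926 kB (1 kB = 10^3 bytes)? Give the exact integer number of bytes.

926,000 bytes

926 × 1,000 = 926,000 bytes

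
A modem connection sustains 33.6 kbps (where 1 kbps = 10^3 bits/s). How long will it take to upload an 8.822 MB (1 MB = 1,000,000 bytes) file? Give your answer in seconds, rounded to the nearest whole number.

2,100 seconds

8.822 MB = 8,822,000 bytes = 70,576,000 bits
33.6 kbps = 33,600 bits/s
time = 70,576,000 / 33,600 = 2,100 s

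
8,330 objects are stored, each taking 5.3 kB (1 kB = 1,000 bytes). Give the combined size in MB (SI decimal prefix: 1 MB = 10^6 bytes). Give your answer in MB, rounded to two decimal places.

44.15 MB

Total = 8,330 × 5.3 kB = 44,149 kB
= 44,149 × 1,000 bytes = 44,149,000 bytes
1 MB = 1,000,000 bytes
44,149,000 / 1,000,000 = 44.15 MB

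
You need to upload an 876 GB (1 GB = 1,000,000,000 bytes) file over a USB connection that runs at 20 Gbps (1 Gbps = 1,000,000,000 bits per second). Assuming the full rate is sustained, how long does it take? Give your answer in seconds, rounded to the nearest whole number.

876 GB = 876,000,000,000 bytes = 7,008,000,000,000 bits
20 Gbps = 20,000,000,000 bits/s
time = 7,008,000,000,000 / 20,000,000,000 = 350 s

350 seconds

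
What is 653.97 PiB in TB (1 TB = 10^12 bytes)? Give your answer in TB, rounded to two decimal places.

653.97 PiB × 1,125,899,906,842,624 bytes/PiB = 736,304,762,077,870,817.28 bytes
1 TB = 10^12 bytes = 1,000,000,000,000 bytes
736,304,762,077,870,817.28 / 1,000,000,000,000 = 736,304.76 TB

736,304.76 TB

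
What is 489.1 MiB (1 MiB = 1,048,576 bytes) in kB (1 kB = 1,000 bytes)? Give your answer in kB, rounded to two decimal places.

489.1 MiB = 489.1 × 2^20 bytes = 512,858,521.6 bytes
1 kB = 1,000 bytes
512,858,521.6 / 1,000 = 512,858.52 kB

512,858.52 kB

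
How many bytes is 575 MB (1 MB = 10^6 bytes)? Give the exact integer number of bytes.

575 × 1,000,000 = 575,000,000 bytes  (1 MB = 10^6 bytes)

575,000,000 bytes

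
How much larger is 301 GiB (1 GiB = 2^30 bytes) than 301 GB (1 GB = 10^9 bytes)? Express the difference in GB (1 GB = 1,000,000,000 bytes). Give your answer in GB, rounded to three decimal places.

301 GiB = 301 × 1,073,741,824 = 323,196,289,024 bytes
301 GB = 301 × 1,000,000,000 = 301,000,000,000 bytes
difference = 22,196,289,024 bytes
22,196,289,024 / 1,000,000,000 = 22.196 GB

22.196 GB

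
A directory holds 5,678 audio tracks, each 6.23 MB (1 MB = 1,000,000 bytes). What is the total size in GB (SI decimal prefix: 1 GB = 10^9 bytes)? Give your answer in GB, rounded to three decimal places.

Total = 5,678 × 6.23 MB = 35373.94 MB
= 35373.94 × 1,000,000 bytes = 35,373,940,000 bytes
1 GB = 1,000,000,000 bytes
35,373,940,000 / 1,000,000,000 = 35.374 GB

35.374 GB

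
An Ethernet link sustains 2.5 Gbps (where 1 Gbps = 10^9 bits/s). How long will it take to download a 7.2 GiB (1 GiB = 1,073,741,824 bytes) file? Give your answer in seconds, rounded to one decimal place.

24.7 seconds

7.2 GiB = 7,730,941,132.8 bytes = 61,847,529,062.4 bits
2.5 Gbps = 2,500,000,000 bits/s
time = 61,847,529,062.4 / 2,500,000,000 = 24.7 s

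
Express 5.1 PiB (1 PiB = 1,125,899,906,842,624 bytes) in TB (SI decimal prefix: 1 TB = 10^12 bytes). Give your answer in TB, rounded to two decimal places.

5.1 PiB = 5.1 × 2^50 bytes = 5,742,089,524,897,382.4 bytes
1 TB = 1,000,000,000,000 bytes
5,742,089,524,897,382.4 / 1,000,000,000,000 = 5,742.09 TB

5,742.09 TB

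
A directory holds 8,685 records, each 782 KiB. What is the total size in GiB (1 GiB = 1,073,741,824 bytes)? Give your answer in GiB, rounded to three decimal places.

Total = 8,685 × 782 KiB = 6,791,670 KiB
= 6,791,670 × 1,024 bytes = 6,954,670,080 bytes
1 GiB = 1,073,741,824 bytes
6,954,670,080 / 1,073,741,824 = 6.477 GiB

6.477 GiB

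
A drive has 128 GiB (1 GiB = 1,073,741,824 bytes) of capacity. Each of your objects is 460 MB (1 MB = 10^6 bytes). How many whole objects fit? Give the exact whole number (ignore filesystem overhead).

298

Capacity: 128 GiB = 137,438,953,472 bytes
Per item: 460 MB = 460,000,000 bytes
⌊137,438,953,472 / 460,000,000⌋ = 298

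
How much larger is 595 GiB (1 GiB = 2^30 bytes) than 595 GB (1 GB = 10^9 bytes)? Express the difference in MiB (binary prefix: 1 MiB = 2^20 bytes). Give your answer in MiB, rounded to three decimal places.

41,843.782 MiB

595 GiB = 595 × 1,073,741,824 = 638,876,385,280 bytes
595 GB = 595 × 1,000,000,000 = 595,000,000,000 bytes
difference = 43,876,385,280 bytes
43,876,385,280 / 1,048,576 = 41,843.782 MiB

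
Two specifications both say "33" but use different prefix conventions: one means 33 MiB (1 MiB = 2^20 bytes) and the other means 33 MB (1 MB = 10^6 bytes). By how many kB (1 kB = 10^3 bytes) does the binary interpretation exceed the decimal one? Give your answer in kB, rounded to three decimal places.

1,603.008 kB

33 MiB = 33 × 1,048,576 = 34,603,008 bytes
33 MB = 33 × 1,000,000 = 33,000,000 bytes
difference = 1,603,008 bytes
1,603,008 / 1,000 = 1,603.008 kB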